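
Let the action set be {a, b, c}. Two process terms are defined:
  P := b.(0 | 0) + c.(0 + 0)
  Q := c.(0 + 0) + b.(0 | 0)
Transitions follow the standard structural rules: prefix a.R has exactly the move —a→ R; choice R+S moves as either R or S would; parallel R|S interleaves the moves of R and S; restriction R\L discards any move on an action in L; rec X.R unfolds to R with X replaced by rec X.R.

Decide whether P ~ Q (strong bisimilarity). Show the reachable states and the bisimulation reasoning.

Reachable graph of P (3 states):
  m0 = b.(0 | 0) + c.(0 + 0) ⊢ -b-> m1, -c-> m2
  m1 = 0 | 0 ⊢ ∅
  m2 = 0 + 0 ⊢ ∅
Reachable graph of Q (3 states):
  n0 = c.(0 + 0) + b.(0 | 0) ⊢ -b-> n1, -c-> n2
  n1 = 0 | 0 ⊢ ∅
  n2 = 0 + 0 ⊢ ∅
Coarsest stable partition (strong bisimilarity classes):
  B0 = {m0, n0}
  B1 = {m1, m2, n1, n2}
m0 ∈ B0, n0 ∈ B0 → same block

bisimilar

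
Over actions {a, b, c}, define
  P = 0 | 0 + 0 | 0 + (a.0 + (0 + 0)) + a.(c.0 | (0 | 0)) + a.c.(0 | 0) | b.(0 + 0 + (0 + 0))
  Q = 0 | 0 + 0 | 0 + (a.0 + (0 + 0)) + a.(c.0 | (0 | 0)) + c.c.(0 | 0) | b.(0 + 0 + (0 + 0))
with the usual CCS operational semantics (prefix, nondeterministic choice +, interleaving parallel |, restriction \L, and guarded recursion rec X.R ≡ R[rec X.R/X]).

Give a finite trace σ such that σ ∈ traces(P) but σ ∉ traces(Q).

ab

Reachable graph of P (9 states):
  s0 = 0 | 0 + 0 | 0 + (a.0 + (0 + 0)) + a.(c.0 | (0 | 0)) + a.c.(0 | 0) | b.(0 + 0 + (0 + 0)) :: =a=> s1, =a=> s2, =a=> s3, =b=> s4
  s1 = 0 :: deadlocked
  s2 = c.(0 | 0) | b.(0 + 0 + (0 + 0)) :: =b=> s5, =c=> s6
  s3 = c.0 | (0 | 0) :: =c=> s7
  s4 = a.c.(0 | 0) | (0 + 0 + (0 + 0)) :: =a=> s5
  s5 = c.(0 | 0) | (0 + 0 + (0 + 0)) :: =c=> s8
  s6 = 0 | 0 | b.(0 + 0 + (0 + 0)) :: =b=> s8
  s7 = 0 | (0 | 0) :: deadlocked
  s8 = 0 | 0 | (0 + 0 + (0 + 0)) :: deadlocked
Reachable graph of Q (9 states):
  t0 = 0 | 0 + 0 | 0 + (a.0 + (0 + 0)) + a.(c.0 | (0 | 0)) + c.c.(0 | 0) | b.(0 + 0 + (0 + 0)) :: =a=> t1, =a=> t2, =b=> t3, =c=> t4
  t1 = 0 :: deadlocked
  t2 = c.0 | (0 | 0) :: =c=> t5
  t3 = c.c.(0 | 0) | (0 + 0 + (0 + 0)) :: =c=> t6
  t4 = c.(0 | 0) | b.(0 + 0 + (0 + 0)) :: =b=> t6, =c=> t7
  t5 = 0 | (0 | 0) :: deadlocked
  t6 = c.(0 | 0) | (0 + 0 + (0 + 0)) :: =c=> t8
  t7 = 0 | 0 | b.(0 + 0 + (0 + 0)) :: =b=> t8
  t8 = 0 | 0 | (0 + 0 + (0 + 0)) :: deadlocked
Executing ab from P (initial set {s0}):
  after a @ step 1: {s1, s2, s3}
  after b @ step 2: {s5}
  ✓ P
Executing ab from Q (initial set {t0}):
  after a @ step 1: {t1, t2}
  after b @ step 2: ∅ (Q stuck)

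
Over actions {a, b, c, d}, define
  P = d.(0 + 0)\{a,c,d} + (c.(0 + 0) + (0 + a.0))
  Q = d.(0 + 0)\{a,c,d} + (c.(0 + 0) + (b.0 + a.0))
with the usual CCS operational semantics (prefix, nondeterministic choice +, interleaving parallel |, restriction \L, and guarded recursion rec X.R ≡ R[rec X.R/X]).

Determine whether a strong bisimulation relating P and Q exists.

P's transition system — 4 states:
  s0 = d.(0 + 0)\{a,c,d} + (c.(0 + 0) + (0 + a.0)) :: -a-> s1, -c-> s2, -d-> s3
  s1 = 0 :: ∅
  s2 = 0 + 0 :: ∅
  s3 = (0 + 0)\{a,c,d} :: ∅
Q's transition system — 4 states:
  t0 = d.(0 + 0)\{a,c,d} + (c.(0 + 0) + (b.0 + a.0)) :: -a-> t1, -b-> t1, -c-> t2, -d-> t3
  t1 = 0 :: ∅
  t2 = 0 + 0 :: ∅
  t3 = (0 + 0)\{a,c,d} :: ∅
Bisimilarity quotient blocks:
  B0 = {s0}
  B1 = {s1, s2, s3, t1, t2, t3}
  B2 = {t0}
s0 ∈ B0, t0 ∈ B2 → different blocks

NO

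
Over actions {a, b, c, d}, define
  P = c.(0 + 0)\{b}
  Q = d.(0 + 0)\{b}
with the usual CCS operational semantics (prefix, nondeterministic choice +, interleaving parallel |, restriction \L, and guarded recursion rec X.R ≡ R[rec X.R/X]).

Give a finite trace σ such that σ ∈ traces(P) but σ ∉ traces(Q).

c

LTS(P): 2 reachable states
  p0 = c.(0 + 0)\{b} :: --c--▸ p1
  p1 = (0 + 0)\{b} :: ∅
LTS(Q): 2 reachable states
  q0 = d.(0 + 0)\{b} :: --d--▸ q1
  q1 = (0 + 0)\{b} :: ∅
Trace ⟨c⟩ through P, begin at {p0}:
  after c @ step 1: {p1}
  P completes σ.
Trace ⟨c⟩ through Q, begin at {q0}:
  after c @ step 1: ∅ (Q stuck)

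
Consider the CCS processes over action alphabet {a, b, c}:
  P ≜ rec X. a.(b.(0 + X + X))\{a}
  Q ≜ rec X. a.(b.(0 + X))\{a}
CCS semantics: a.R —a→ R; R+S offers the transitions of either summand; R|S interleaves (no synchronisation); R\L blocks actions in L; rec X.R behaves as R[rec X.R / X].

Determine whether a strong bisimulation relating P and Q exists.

Reachable graph of P (3 states):
  m0 = rec X. a.(b.(0 + X + X))\{a} :: =a=> m1
  m1 = (b.(0 + (rec X. a.(b.(0 + X + X))\{a}) + (rec X. a.(b.(0 + X + X))\{a})))\{a} :: =b=> m2
  m2 = (0 + (rec X. a.(b.(0 + X + X))\{a}) + (rec X. a.(b.(0 + X + X))\{a}))\{a} :: (no moves)
Reachable graph of Q (3 states):
  n0 = rec X. a.(b.(0 + X))\{a} :: =a=> n1
  n1 = (b.(0 + (rec X. a.(b.(0 + X))\{a})))\{a} :: =b=> n2
  n2 = (0 + (rec X. a.(b.(0 + X))\{a}))\{a} :: (no moves)
Partition-refinement fixed point:
  B0 = {m0, n0}
  B1 = {m1, n1}
  B2 = {m2, n2}
m0 ∈ B0, n0 ∈ B0 → same block

bisimilar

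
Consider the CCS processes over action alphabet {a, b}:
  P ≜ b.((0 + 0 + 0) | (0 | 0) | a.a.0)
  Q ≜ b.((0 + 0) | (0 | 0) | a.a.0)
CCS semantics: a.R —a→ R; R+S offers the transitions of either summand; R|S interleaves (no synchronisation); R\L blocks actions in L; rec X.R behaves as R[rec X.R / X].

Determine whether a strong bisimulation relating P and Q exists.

P's transition system — 4 states:
  p0 = b.((0 + 0 + 0) | (0 | 0) | a.a.0) has moves -b-> p1
  p1 = (0 + 0 + 0) | (0 | 0) | a.a.0 has moves -a-> p2
  p2 = (0 + 0 + 0) | (0 | 0) | a.0 has moves -a-> p3
  p3 = (0 + 0 + 0) | (0 | 0) | 0 has moves (no moves)
Q's transition system — 4 states:
  q0 = b.((0 + 0) | (0 | 0) | a.a.0) has moves -b-> q1
  q1 = (0 + 0) | (0 | 0) | a.a.0 has moves -a-> q2
  q2 = (0 + 0) | (0 | 0) | a.0 has moves -a-> q3
  q3 = (0 + 0) | (0 | 0) | 0 has moves (no moves)
Partition-refinement fixed point:
  B0 = {p0, q0}
  B1 = {p1, q1}
  B2 = {p2, q2}
  B3 = {p3, q3}
p0 ∈ B0, q0 ∈ B0 → same block

YES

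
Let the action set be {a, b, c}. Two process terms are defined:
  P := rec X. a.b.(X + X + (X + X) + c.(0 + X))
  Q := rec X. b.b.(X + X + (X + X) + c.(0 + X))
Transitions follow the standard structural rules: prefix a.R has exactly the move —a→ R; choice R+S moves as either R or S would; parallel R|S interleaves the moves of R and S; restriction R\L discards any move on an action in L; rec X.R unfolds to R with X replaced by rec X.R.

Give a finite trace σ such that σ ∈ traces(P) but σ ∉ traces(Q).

LTS(P): 4 reachable states
  u0 = rec X. a.b.(X + X + (X + X) + c.(0 + X)) | --a--▸ u1
  u1 = b.((rec X. a.b.(X + X + (X + X) + c.(0 + X))) + (rec X. a.b.(X + X + (X + X) + c.(0 + X))) + ((rec X. a.b.(X + X + (X + X) + c.(0 + X))) + (rec X. a.b.(X + X + (X + X) + c.(0 + X)))) + c.(0 + (rec X. a.b.(X + X + (X + X) + c.(0 + X))))) | --b--▸ u2
  u2 = (rec X. a.b.(X + X + (X + X) + c.(0 + X))) + (rec X. a.b.(X + X + (X + X) + c.(0 + X))) + ((rec X. a.b.(X + X + (X + X) + c.(0 + X))) + (rec X. a.b.(X + X + (X + X) + c.(0 + X)))) + c.(0 + (rec X. a.b.(X + X + (X + X) + c.(0 + X)))) | --a--▸ u1, --c--▸ u3
  u3 = 0 + (rec X. a.b.(X + X + (X + X) + c.(0 + X))) | --a--▸ u1
LTS(Q): 4 reachable states
  v0 = rec X. b.b.(X + X + (X + X) + c.(0 + X)) | --b--▸ v1
  v1 = b.((rec X. b.b.(X + X + (X + X) + c.(0 + X))) + (rec X. b.b.(X + X + (X + X) + c.(0 + X))) + ((rec X. b.b.(X + X + (X + X) + c.(0 + X))) + (rec X. b.b.(X + X + (X + X) + c.(0 + X)))) + c.(0 + (rec X. b.b.(X + X + (X + X) + c.(0 + X))))) | --b--▸ v2
  v2 = (rec X. b.b.(X + X + (X + X) + c.(0 + X))) + (rec X. b.b.(X + X + (X + X) + c.(0 + X))) + ((rec X. b.b.(X + X + (X + X) + c.(0 + X))) + (rec X. b.b.(X + X + (X + X) + c.(0 + X)))) + c.(0 + (rec X. b.b.(X + X + (X + X) + c.(0 + X)))) | --b--▸ v1, --c--▸ v3
  v3 = 0 + (rec X. b.b.(X + X + (X + X) + c.(0 + X))) | --b--▸ v1
Run σ = ⟨a⟩ on P: start {u0}
  [1] a ⇒ {u1}
  ✓ P
Run σ = ⟨a⟩ on Q: start {v0}
  [1] a ⇒ no successor for Q

a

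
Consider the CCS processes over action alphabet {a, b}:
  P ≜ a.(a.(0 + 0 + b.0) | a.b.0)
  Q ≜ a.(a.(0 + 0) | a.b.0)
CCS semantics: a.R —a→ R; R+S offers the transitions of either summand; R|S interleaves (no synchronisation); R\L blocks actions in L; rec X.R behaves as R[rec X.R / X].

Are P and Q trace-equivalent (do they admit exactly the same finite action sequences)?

trace-distinct — witness ⟨aaabb⟩

Reachable graph of P (10 states):
  s0 = a.(a.(0 + 0 + b.0) | a.b.0) → —a→ s1
  s1 = a.(0 + 0 + b.0) | a.b.0 → —a→ s2, —a→ s3
  s2 = (0 + 0 + b.0) | a.b.0 → —a→ s4, —b→ s5
  s3 = a.(0 + 0 + b.0) | b.0 → —a→ s4, —b→ s6
  s4 = (0 + 0 + b.0) | b.0 → —b→ s7, —b→ s8
  s5 = 0 | a.b.0 → —a→ s8
  s6 = a.(0 + 0 + b.0) | 0 → —a→ s7
  s7 = (0 + 0 + b.0) | 0 → —b→ s9
  s8 = 0 | b.0 → —b→ s9
  s9 = 0 | 0 → (no moves)
Reachable graph of Q (7 states):
  t0 = a.(a.(0 + 0) | a.b.0) → —a→ t1
  t1 = a.(0 + 0) | a.b.0 → —a→ t2, —a→ t3
  t2 = (0 + 0) | a.b.0 → —a→ t4
  t3 = a.(0 + 0) | b.0 → —a→ t4, —b→ t5
  t4 = (0 + 0) | b.0 → —b→ t6
  t5 = a.(0 + 0) | 0 → —a→ t6
  t6 = (0 + 0) | 0 → (no moves)
Trace ⟨aaabb⟩ through P, begin at {s0}:
  step 1 (a): {s1}
  step 2 (a): {s2, s3}
  step 3 (a): {s4}
  step 4 (b): {s7, s8}
  step 5 (b): {s9}
  P completes σ.
Trace ⟨aaabb⟩ through Q, begin at {t0}:
  step 1 (a): {t1}
  step 2 (a): {t2, t3}
  step 3 (a): {t4}
  step 4 (b): {t6}
  step 5 (b): ∅ (Q stuck)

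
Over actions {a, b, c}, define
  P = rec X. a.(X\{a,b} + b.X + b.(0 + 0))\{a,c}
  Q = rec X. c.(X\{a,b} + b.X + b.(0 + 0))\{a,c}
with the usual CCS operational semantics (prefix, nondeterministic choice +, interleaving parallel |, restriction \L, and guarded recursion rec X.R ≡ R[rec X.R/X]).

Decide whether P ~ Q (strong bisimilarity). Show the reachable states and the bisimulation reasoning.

P ≁ Q

LTS(P): 4 reachable states
  s0 = rec X. a.(X\{a,b} + b.X + b.(0 + 0))\{a,c} → ··a··> s1
  s1 = ((rec X. a.(X\{a,b} + b.X + b.(0 + 0))\{a,c})\{a,b} + b.(rec X. a.(X\{a,b} + b.X + b.(0 + 0))\{a,c}) + b.(0 + 0))\{a,c} → ··b··> s2, ··b··> s3
  s2 = (0 + 0)\{a,c} → (no moves)
  s3 = (rec X. a.(X\{a,b} + b.X + b.(0 + 0))\{a,c})\{a,c} → (no moves)
LTS(Q): 4 reachable states
  t0 = rec X. c.(X\{a,b} + b.X + b.(0 + 0))\{a,c} → ··c··> t1
  t1 = ((rec X. c.(X\{a,b} + b.X + b.(0 + 0))\{a,c})\{a,b} + b.(rec X. c.(X\{a,b} + b.X + b.(0 + 0))\{a,c}) + b.(0 + 0))\{a,c} → ··b··> t2, ··b··> t3
  t2 = (0 + 0)\{a,c} → (no moves)
  t3 = (rec X. c.(X\{a,b} + b.X + b.(0 + 0))\{a,c})\{a,c} → (no moves)
Bisimilarity quotient blocks:
  B0 = {s0}
  B1 = {s1, t1}
  B2 = {s2, s3, t2, t3}
  B3 = {t0}
s0 ∈ B0, t0 ∈ B3 → different blocks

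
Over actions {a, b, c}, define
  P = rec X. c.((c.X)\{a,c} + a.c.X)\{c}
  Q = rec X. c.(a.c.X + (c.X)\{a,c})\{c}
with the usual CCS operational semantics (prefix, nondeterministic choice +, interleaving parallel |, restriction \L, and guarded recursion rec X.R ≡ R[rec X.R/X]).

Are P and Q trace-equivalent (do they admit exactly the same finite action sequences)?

traces(P) = traces(Q)

P's transition system — 3 states:
  m0 = rec X. c.((c.X)\{a,c} + a.c.X)\{c} has moves —c→ m1
  m1 = ((c.(rec X. c.((c.X)\{a,c} + a.c.X)\{c}))\{a,c} + a.c.(rec X. c.((c.X)\{a,c} + a.c.X)\{c}))\{c} has moves —a→ m2
  m2 = (c.(rec X. c.((c.X)\{a,c} + a.c.X)\{c}))\{c} has moves (no moves)
Q's transition system — 3 states:
  n0 = rec X. c.(a.c.X + (c.X)\{a,c})\{c} has moves —c→ n1
  n1 = (a.c.(rec X. c.(a.c.X + (c.X)\{a,c})\{c}) + (c.(rec X. c.(a.c.X + (c.X)\{a,c})\{c}))\{a,c})\{c} has moves —a→ n2
  n2 = (c.(rec X. c.(a.c.X + (c.X)\{a,c})\{c}))\{c} has moves (no moves)
Bisimilarity quotient blocks:
  B0 = {m0, n0}
  B1 = {m1, n1}
  B2 = {m2, n2}
m0 ∈ B0, n0 ∈ B0 → same block
Bisimilar ⇒ trace-equivalent.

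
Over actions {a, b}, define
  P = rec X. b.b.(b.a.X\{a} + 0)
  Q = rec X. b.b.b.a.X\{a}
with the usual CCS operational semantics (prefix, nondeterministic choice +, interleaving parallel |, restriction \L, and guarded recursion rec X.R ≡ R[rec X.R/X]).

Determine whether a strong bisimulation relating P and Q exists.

P's transition system — 8 states:
  s0 = rec X. b.b.(b.a.X\{a} + 0) :: -b-> s1
  s1 = b.(b.a.(rec X. b.b.(b.a.X\{a} + 0))\{a} + 0) :: -b-> s2
  s2 = b.a.(rec X. b.b.(b.a.X\{a} + 0))\{a} + 0 :: -b-> s3
  s3 = a.(rec X. b.b.(b.a.X\{a} + 0))\{a} :: -a-> s4
  s4 = (rec X. b.b.(b.a.X\{a} + 0))\{a} :: -b-> s5
  s5 = (b.(b.a.(rec X. b.b.(b.a.X\{a} + 0))\{a} + 0))\{a} :: -b-> s6
  s6 = (b.a.(rec X. b.b.(b.a.X\{a} + 0))\{a} + 0)\{a} :: -b-> s7
  s7 = (a.(rec X. b.b.(b.a.X\{a} + 0))\{a})\{a} :: stopped
Q's transition system — 8 states:
  t0 = rec X. b.b.b.a.X\{a} :: -b-> t1
  t1 = b.b.a.(rec X. b.b.b.a.X\{a})\{a} :: -b-> t2
  t2 = b.a.(rec X. b.b.b.a.X\{a})\{a} :: -b-> t3
  t3 = a.(rec X. b.b.b.a.X\{a})\{a} :: -a-> t4
  t4 = (rec X. b.b.b.a.X\{a})\{a} :: -b-> t5
  t5 = (b.b.a.(rec X. b.b.b.a.X\{a})\{a})\{a} :: -b-> t6
  t6 = (b.a.(rec X. b.b.b.a.X\{a})\{a})\{a} :: -b-> t7
  t7 = (a.(rec X. b.b.b.a.X\{a})\{a})\{a} :: stopped
Partition-refinement fixed point:
  B0 = {s0, t0}
  B1 = {s1, t1}
  B2 = {s2, t2}
  B3 = {s3, t3}
  B4 = {s4, t4}
  B5 = {s5, t5}
  B6 = {s6, t6}
  B7 = {s7, t7}
s0 ∈ B0, t0 ∈ B0 → same block

P ~ Q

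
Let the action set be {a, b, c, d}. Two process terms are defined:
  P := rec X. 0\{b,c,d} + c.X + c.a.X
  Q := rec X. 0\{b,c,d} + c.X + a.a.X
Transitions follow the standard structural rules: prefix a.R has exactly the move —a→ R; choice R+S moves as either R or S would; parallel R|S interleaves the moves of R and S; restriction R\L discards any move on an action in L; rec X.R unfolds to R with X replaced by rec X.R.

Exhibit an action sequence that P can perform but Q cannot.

Reachable graph of P (2 states):
  m0 = rec X. 0\{b,c,d} + c.X + c.a.X :: —c→ m0, —c→ m1
  m1 = a.(rec X. 0\{b,c,d} + c.X + c.a.X) :: —a→ m0
Reachable graph of Q (2 states):
  n0 = rec X. 0\{b,c,d} + c.X + a.a.X :: —a→ n1, —c→ n0
  n1 = a.(rec X. 0\{b,c,d} + c.X + a.a.X) :: —a→ n0
Trace ⟨cac⟩ through P, begin at {m0}:
  after c @ step 1: {m0, m1}
  after a @ step 2: {m0}
  after c @ step 3: {m0, m1}
  P completes σ.
Trace ⟨cac⟩ through Q, begin at {n0}:
  after c @ step 1: {n0}
  after a @ step 2: {n1}
  after c @ step 3: no successor for Q

cac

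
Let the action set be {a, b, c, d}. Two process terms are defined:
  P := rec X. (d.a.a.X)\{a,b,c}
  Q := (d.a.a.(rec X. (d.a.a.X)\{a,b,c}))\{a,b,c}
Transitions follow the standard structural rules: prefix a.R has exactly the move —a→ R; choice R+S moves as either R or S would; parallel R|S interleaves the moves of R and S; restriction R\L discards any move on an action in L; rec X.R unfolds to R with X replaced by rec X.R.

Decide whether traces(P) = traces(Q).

trace-equivalent

LTS(P): 2 reachable states
  m0 = rec X. (d.a.a.X)\{a,b,c} → —d→ m1
  m1 = (a.a.(rec X. (d.a.a.X)\{a,b,c}))\{a,b,c} → ·
LTS(Q): 2 reachable states
  n0 = (d.a.a.(rec X. (d.a.a.X)\{a,b,c}))\{a,b,c} → —d→ n1
  n1 = (a.a.(rec X. (d.a.a.X)\{a,b,c}))\{a,b,c} → ·
Bisimilarity quotient blocks:
  B0 = {m0, n0}
  B1 = {m1, n1}
m0 ∈ B0, n0 ∈ B0 → same block
Bisimilar ⇒ trace-equivalent.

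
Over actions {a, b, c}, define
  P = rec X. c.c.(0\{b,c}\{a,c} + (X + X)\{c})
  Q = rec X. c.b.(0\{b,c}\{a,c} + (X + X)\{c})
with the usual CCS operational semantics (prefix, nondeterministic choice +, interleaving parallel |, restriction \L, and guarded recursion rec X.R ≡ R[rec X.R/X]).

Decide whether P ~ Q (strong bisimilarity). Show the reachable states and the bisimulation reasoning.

NO

LTS(P): 3 reachable states
  u0 = rec X. c.c.(0\{b,c}\{a,c} + (X + X)\{c}) | --c--▸ u1
  u1 = c.(0\{b,c}\{a,c} + ((rec X. c.c.(0\{b,c}\{a,c} + (X + X)\{c})) + (rec X. c.c.(0\{b,c}\{a,c} + (X + X)\{c})))\{c}) | --c--▸ u2
  u2 = 0\{b,c}\{a,c} + ((rec X. c.c.(0\{b,c}\{a,c} + (X + X)\{c})) + (rec X. c.c.(0\{b,c}\{a,c} + (X + X)\{c})))\{c} | ·
LTS(Q): 3 reachable states
  v0 = rec X. c.b.(0\{b,c}\{a,c} + (X + X)\{c}) | --c--▸ v1
  v1 = b.(0\{b,c}\{a,c} + ((rec X. c.b.(0\{b,c}\{a,c} + (X + X)\{c})) + (rec X. c.b.(0\{b,c}\{a,c} + (X + X)\{c})))\{c}) | --b--▸ v2
  v2 = 0\{b,c}\{a,c} + ((rec X. c.b.(0\{b,c}\{a,c} + (X + X)\{c})) + (rec X. c.b.(0\{b,c}\{a,c} + (X + X)\{c})))\{c} | ·
Coarsest stable partition (strong bisimilarity classes):
  B0 = {u0}
  B1 = {u1}
  B2 = {u2, v2}
  B3 = {v0}
  B4 = {v1}
u0 ∈ B0, v0 ∈ B3 → different blocks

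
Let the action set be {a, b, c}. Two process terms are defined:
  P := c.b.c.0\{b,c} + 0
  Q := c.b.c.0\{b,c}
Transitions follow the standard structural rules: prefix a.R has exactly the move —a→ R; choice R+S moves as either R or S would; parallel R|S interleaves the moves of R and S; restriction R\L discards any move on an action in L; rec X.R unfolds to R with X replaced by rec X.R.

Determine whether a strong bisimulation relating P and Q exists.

P's transition system — 4 states:
  p0 = c.b.c.0\{b,c} + 0 ⊢ ··c··> p1
  p1 = b.c.0\{b,c} ⊢ ··b··> p2
  p2 = c.0\{b,c} ⊢ ··c··> p3
  p3 = 0\{b,c} ⊢ ∅
Q's transition system — 4 states:
  q0 = c.b.c.0\{b,c} ⊢ ··c··> q1
  q1 = b.c.0\{b,c} ⊢ ··b··> q2
  q2 = c.0\{b,c} ⊢ ··c··> q3
  q3 = 0\{b,c} ⊢ ∅
Partition-refinement fixed point:
  B0 = {p0, q0}
  B1 = {p1, q1}
  B2 = {p2, q2}
  B3 = {p3, q3}
p0 ∈ B0, q0 ∈ B0 → same block

YES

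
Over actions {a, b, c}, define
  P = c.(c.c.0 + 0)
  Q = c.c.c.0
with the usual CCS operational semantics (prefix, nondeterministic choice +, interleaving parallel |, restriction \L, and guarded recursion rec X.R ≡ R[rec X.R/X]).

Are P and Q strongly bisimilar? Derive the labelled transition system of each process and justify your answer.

Reachable graph of P (4 states):
  p0 = c.(c.c.0 + 0) :: -c-> p1
  p1 = c.c.0 + 0 :: -c-> p2
  p2 = c.0 :: -c-> p3
  p3 = 0 :: (no moves)
Reachable graph of Q (4 states):
  q0 = c.c.c.0 :: -c-> q1
  q1 = c.c.0 :: -c-> q2
  q2 = c.0 :: -c-> q3
  q3 = 0 :: (no moves)
Coarsest stable partition (strong bisimilarity classes):
  B0 = {p0, q0}
  B1 = {p1, q1}
  B2 = {p2, q2}
  B3 = {p3, q3}
p0 ∈ B0, q0 ∈ B0 → same block

YES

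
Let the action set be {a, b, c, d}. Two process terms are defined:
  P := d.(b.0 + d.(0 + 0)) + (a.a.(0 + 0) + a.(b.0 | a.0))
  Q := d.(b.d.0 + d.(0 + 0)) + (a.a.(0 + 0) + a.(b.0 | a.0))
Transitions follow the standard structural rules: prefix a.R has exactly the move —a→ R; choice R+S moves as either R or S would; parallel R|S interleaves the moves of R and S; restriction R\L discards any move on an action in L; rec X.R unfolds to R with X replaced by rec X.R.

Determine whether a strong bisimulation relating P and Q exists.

P ≁ Q

LTS(P): 9 reachable states
  s0 = d.(b.0 + d.(0 + 0)) + (a.a.(0 + 0) + a.(b.0 | a.0)) → —a→ s1, —a→ s2, —d→ s3
  s1 = a.(0 + 0) → —a→ s4
  s2 = b.0 | a.0 → —a→ s5, —b→ s6
  s3 = b.0 + d.(0 + 0) → —b→ s7, —d→ s4
  s4 = 0 + 0 → deadlocked
  s5 = b.0 | 0 → —b→ s8
  s6 = 0 | a.0 → —a→ s8
  s7 = 0 → deadlocked
  s8 = 0 | 0 → deadlocked
LTS(Q): 10 reachable states
  t0 = d.(b.d.0 + d.(0 + 0)) + (a.a.(0 + 0) + a.(b.0 | a.0)) → —a→ t1, —a→ t2, —d→ t3
  t1 = a.(0 + 0) → —a→ t4
  t2 = b.0 | a.0 → —a→ t5, —b→ t6
  t3 = b.d.0 + d.(0 + 0) → —b→ t7, —d→ t4
  t4 = 0 + 0 → deadlocked
  t5 = b.0 | 0 → —b→ t8
  t6 = 0 | a.0 → —a→ t8
  t7 = d.0 → —d→ t9
  t8 = 0 | 0 → deadlocked
  t9 = 0 → deadlocked
Partition-refinement fixed point:
  B0 = {s0}
  B1 = {s2, t2}
  B2 = {s1, s6, t1, t6}
  B3 = {s4, s7, s8, t4, t8, t9}
  B4 = {s5, t5}
  B5 = {s3}
  B6 = {t0}
  B7 = {t3}
  B8 = {t7}
s0 ∈ B0, t0 ∈ B6 → different blocks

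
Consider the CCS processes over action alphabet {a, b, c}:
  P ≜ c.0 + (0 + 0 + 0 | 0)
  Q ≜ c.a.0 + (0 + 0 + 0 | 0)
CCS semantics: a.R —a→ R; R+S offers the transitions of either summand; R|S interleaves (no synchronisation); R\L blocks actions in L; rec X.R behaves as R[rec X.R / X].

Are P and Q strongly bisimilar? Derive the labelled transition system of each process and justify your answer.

LTS(P): 2 reachable states
  s0 = c.0 + (0 + 0 + 0 | 0) ⊢ ··c··> s1
  s1 = 0 ⊢ ·
LTS(Q): 3 reachable states
  t0 = c.a.0 + (0 + 0 + 0 | 0) ⊢ ··c··> t1
  t1 = a.0 ⊢ ··a··> t2
  t2 = 0 ⊢ ·
Coarsest stable partition (strong bisimilarity classes):
  B0 = {s0}
  B1 = {s1, t2}
  B2 = {t0}
  B3 = {t1}
s0 ∈ B0, t0 ∈ B2 → different blocks

P ≁ Q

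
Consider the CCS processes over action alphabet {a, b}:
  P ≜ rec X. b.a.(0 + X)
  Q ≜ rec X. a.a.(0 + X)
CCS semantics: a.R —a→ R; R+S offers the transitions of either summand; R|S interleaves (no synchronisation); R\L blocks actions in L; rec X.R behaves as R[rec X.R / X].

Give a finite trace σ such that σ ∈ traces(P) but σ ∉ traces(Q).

b

LTS(P): 3 reachable states
  s0 = rec X. b.a.(0 + X) :: —b→ s1
  s1 = a.(0 + (rec X. b.a.(0 + X))) :: —a→ s2
  s2 = 0 + (rec X. b.a.(0 + X)) :: —b→ s1
LTS(Q): 3 reachable states
  t0 = rec X. a.a.(0 + X) :: —a→ t1
  t1 = a.(0 + (rec X. a.a.(0 + X))) :: —a→ t2
  t2 = 0 + (rec X. a.a.(0 + X)) :: —a→ t1
Executing b from P (initial set {s0}):
  [1] b ⇒ {s1}
  — P admits the full trace.
Executing b from Q (initial set {t0}):
  [1] b ⇒ ∅ (Q stuck)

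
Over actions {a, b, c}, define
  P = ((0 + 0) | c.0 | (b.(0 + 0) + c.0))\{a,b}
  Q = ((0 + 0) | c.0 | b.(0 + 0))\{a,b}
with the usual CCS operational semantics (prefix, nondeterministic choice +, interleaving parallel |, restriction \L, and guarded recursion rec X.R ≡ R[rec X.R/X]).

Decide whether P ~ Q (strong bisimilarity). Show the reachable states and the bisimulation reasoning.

not bisimilar

P's transition system — 4 states:
  s0 = ((0 + 0) | c.0 | (b.(0 + 0) + c.0))\{a,b} :: ··c··> s1, ··c··> s2
  s1 = ((0 + 0) | 0 | (b.(0 + 0) + c.0))\{a,b} :: ··c··> s3
  s2 = ((0 + 0) | c.0 | 0)\{a,b} :: ··c··> s3
  s3 = ((0 + 0) | 0 | 0)\{a,b} :: (no moves)
Q's transition system — 2 states:
  t0 = ((0 + 0) | c.0 | b.(0 + 0))\{a,b} :: ··c··> t1
  t1 = ((0 + 0) | 0 | b.(0 + 0))\{a,b} :: (no moves)
Bisimilarity quotient blocks:
  B0 = {s0}
  B1 = {s1, s2, t0}
  B2 = {s3, t1}
s0 ∈ B0, t0 ∈ B1 → different blocks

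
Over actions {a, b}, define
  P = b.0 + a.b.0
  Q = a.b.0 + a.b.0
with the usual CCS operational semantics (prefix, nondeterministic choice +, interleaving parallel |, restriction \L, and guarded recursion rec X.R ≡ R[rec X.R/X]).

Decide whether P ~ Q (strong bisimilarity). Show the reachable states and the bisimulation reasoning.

P's transition system — 3 states:
  p0 = b.0 + a.b.0 ⊢ --a--▸ p1, --b--▸ p2
  p1 = b.0 ⊢ --b--▸ p2
  p2 = 0 ⊢ ∅
Q's transition system — 3 states:
  q0 = a.b.0 + a.b.0 ⊢ --a--▸ q1
  q1 = b.0 ⊢ --b--▸ q2
  q2 = 0 ⊢ ∅
Partition-refinement fixed point:
  B0 = {p0}
  B1 = {p1, q1}
  B2 = {p2, q2}
  B3 = {q0}
p0 ∈ B0, q0 ∈ B3 → different blocks

NO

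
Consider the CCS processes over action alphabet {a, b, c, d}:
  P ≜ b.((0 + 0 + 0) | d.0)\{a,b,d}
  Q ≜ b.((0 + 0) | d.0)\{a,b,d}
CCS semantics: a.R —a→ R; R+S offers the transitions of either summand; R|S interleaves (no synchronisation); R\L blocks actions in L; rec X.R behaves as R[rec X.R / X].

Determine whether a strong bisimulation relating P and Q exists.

bisimilar

P's transition system — 2 states:
  p0 = b.((0 + 0 + 0) | d.0)\{a,b,d} has moves --b--▸ p1
  p1 = ((0 + 0 + 0) | d.0)\{a,b,d} has moves (no moves)
Q's transition system — 2 states:
  q0 = b.((0 + 0) | d.0)\{a,b,d} has moves --b--▸ q1
  q1 = ((0 + 0) | d.0)\{a,b,d} has moves (no moves)
Coarsest stable partition (strong bisimilarity classes):
  B0 = {p0, q0}
  B1 = {p1, q1}
p0 ∈ B0, q0 ∈ B0 → same block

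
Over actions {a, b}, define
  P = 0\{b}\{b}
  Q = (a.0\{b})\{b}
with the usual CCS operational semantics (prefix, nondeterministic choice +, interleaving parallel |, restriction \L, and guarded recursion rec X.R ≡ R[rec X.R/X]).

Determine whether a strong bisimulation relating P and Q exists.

not bisimilar

Reachable graph of P (1 states):
  m0 = 0\{b}\{b} has moves (no moves)
Reachable graph of Q (2 states):
  n0 = (a.0\{b})\{b} has moves ··a··> n1
  n1 = 0\{b}\{b} has moves (no moves)
Coarsest stable partition (strong bisimilarity classes):
  B0 = {m0, n1}
  B1 = {n0}
m0 ∈ B0, n0 ∈ B1 → different blocks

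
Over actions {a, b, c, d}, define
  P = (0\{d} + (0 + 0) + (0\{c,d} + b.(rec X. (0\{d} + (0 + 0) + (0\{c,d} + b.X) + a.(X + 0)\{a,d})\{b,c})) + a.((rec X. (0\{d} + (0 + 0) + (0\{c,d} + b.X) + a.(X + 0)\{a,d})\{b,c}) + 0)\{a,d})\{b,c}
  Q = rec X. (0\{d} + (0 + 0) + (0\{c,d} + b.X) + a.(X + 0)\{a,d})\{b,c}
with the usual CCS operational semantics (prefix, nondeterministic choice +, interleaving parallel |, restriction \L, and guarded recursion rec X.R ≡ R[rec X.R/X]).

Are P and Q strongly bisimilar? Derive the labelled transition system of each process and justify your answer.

bisimilar

Reachable graph of P (2 states):
  s0 = (0\{d} + (0 + 0) + (0\{c,d} + b.(rec X. (0\{d} + (0 + 0) + (0\{c,d} + b.X) + a.(X + 0)\{a,d})\{b,c})) + a.((rec X. (0\{d} + (0 + 0) + (0\{c,d} + b.X) + a.(X + 0)\{a,d})\{b,c}) + 0)\{a,d})\{b,c} has moves —a→ s1
  s1 = ((rec X. (0\{d} + (0 + 0) + (0\{c,d} + b.X) + a.(X + 0)\{a,d})\{b,c}) + 0)\{a,d}\{b,c} has moves stopped
Reachable graph of Q (2 states):
  t0 = rec X. (0\{d} + (0 + 0) + (0\{c,d} + b.X) + a.(X + 0)\{a,d})\{b,c} has moves —a→ t1
  t1 = ((rec X. (0\{d} + (0 + 0) + (0\{c,d} + b.X) + a.(X + 0)\{a,d})\{b,c}) + 0)\{a,d}\{b,c} has moves stopped
Bisimilarity quotient blocks:
  B0 = {s0, t0}
  B1 = {s1, t1}
s0 ∈ B0, t0 ∈ B0 → same block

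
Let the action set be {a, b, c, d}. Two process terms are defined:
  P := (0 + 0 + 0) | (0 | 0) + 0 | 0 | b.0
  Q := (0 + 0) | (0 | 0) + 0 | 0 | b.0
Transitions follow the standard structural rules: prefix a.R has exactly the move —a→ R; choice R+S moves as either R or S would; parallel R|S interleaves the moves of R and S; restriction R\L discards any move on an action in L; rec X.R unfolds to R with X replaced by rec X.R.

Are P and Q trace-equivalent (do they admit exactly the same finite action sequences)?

trace-equivalent

LTS(P): 2 reachable states
  p0 = (0 + 0 + 0) | (0 | 0) + 0 | 0 | b.0 ⊢ —b→ p1
  p1 = 0 | 0 | 0 ⊢ ·
LTS(Q): 2 reachable states
  q0 = (0 + 0) | (0 | 0) + 0 | 0 | b.0 ⊢ —b→ q1
  q1 = 0 | 0 | 0 ⊢ ·
Coarsest stable partition (strong bisimilarity classes):
  B0 = {p0, q0}
  B1 = {p1, q1}
p0 ∈ B0, q0 ∈ B0 → same block
Bisimilar ⇒ trace-equivalent.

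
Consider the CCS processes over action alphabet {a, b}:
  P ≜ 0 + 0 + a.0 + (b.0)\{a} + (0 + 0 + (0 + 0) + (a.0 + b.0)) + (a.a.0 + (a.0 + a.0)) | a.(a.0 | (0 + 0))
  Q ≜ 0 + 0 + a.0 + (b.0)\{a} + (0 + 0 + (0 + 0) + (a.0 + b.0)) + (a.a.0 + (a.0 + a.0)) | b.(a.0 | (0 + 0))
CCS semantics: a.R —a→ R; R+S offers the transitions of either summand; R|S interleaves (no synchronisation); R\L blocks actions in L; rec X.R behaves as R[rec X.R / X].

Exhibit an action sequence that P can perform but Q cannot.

LTS(P): 11 reachable states
  m0 = 0 + 0 + a.0 + (b.0)\{a} + (0 + 0 + (0 + 0) + (a.0 + b.0)) + (a.a.0 + (a.0 + a.0)) | a.(a.0 | (0 + 0)) | =a=> m1, =a=> m2, =a=> m3, =a=> m4, =b=> m2, =b=> m5
  m1 = (a.a.0 + (a.0 + a.0)) | (a.0 | (0 + 0)) | =a=> m6, =a=> m7, =a=> m8
  m2 = 0 | deadlocked
  m3 = 0 | a.(a.0 | (0 + 0)) | =a=> m7
  m4 = a.0 | a.(a.0 | (0 + 0)) | =a=> m3, =a=> m8
  m5 = 0\{a} | deadlocked
  m6 = (a.a.0 + (a.0 + a.0)) | (0 | (0 + 0)) | =a=> m10, =a=> m9
  m7 = 0 | (a.0 | (0 + 0)) | =a=> m9
  m8 = a.0 | (a.0 | (0 + 0)) | =a=> m10, =a=> m7
  m9 = 0 | (0 | (0 + 0)) | deadlocked
  m10 = a.0 | (0 | (0 + 0)) | =a=> m9
LTS(Q): 11 reachable states
  n0 = 0 + 0 + a.0 + (b.0)\{a} + (0 + 0 + (0 + 0) + (a.0 + b.0)) + (a.a.0 + (a.0 + a.0)) | b.(a.0 | (0 + 0)) | =a=> n1, =a=> n2, =a=> n3, =b=> n1, =b=> n4, =b=> n5
  n1 = 0 | deadlocked
  n2 = 0 | b.(a.0 | (0 + 0)) | =b=> n6
  n3 = a.0 | b.(a.0 | (0 + 0)) | =a=> n2, =b=> n7
  n4 = (a.a.0 + (a.0 + a.0)) | (a.0 | (0 + 0)) | =a=> n6, =a=> n7, =a=> n8
  n5 = 0\{a} | deadlocked
  n6 = 0 | (a.0 | (0 + 0)) | =a=> n9
  n7 = a.0 | (a.0 | (0 + 0)) | =a=> n10, =a=> n6
  n8 = (a.a.0 + (a.0 + a.0)) | (0 | (0 + 0)) | =a=> n10, =a=> n9
  n9 = 0 | (0 | (0 + 0)) | deadlocked
  n10 = a.0 | (0 | (0 + 0)) | =a=> n9
Trace ⟨aaa⟩ through P, begin at {m0}:
  step 1 (a): {m1, m2, m3, m4}
  step 2 (a): {m3, m6, m7, m8}
  step 3 (a): {m10, m7, m9}
  P completes σ.
Trace ⟨aaa⟩ through Q, begin at {n0}:
  step 1 (a): {n1, n2, n3}
  step 2 (a): {n2}
  step 3 (a): ∅ (Q stuck)

aaa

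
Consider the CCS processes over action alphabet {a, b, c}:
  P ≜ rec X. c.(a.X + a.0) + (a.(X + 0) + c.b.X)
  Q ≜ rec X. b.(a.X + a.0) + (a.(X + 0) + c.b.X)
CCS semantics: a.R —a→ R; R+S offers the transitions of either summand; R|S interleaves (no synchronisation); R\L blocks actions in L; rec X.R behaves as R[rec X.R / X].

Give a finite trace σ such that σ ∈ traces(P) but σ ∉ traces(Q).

P's transition system — 5 states:
  m0 = rec X. c.(a.X + a.0) + (a.(X + 0) + c.b.X) :: —a→ m1, —c→ m2, —c→ m3
  m1 = (rec X. c.(a.X + a.0) + (a.(X + 0) + c.b.X)) + 0 :: —a→ m1, —c→ m2, —c→ m3
  m2 = a.(rec X. c.(a.X + a.0) + (a.(X + 0) + c.b.X)) + a.0 :: —a→ m0, —a→ m4
  m3 = b.(rec X. c.(a.X + a.0) + (a.(X + 0) + c.b.X)) :: —b→ m0
  m4 = 0 :: ·
Q's transition system — 5 states:
  n0 = rec X. b.(a.X + a.0) + (a.(X + 0) + c.b.X) :: —a→ n1, —b→ n2, —c→ n3
  n1 = (rec X. b.(a.X + a.0) + (a.(X + 0) + c.b.X)) + 0 :: —a→ n1, —b→ n2, —c→ n3
  n2 = a.(rec X. b.(a.X + a.0) + (a.(X + 0) + c.b.X)) + a.0 :: —a→ n0, —a→ n4
  n3 = b.(rec X. b.(a.X + a.0) + (a.(X + 0) + c.b.X)) :: —b→ n0
  n4 = 0 :: ·
Trace ⟨ca⟩ through P, begin at {m0}:
  after c @ step 1: {m2, m3}
  after a @ step 2: {m0, m4}
  P completes σ.
Trace ⟨ca⟩ through Q, begin at {n0}:
  after c @ step 1: {n3}
  after a @ step 2: ∅ (Q stuck)

ca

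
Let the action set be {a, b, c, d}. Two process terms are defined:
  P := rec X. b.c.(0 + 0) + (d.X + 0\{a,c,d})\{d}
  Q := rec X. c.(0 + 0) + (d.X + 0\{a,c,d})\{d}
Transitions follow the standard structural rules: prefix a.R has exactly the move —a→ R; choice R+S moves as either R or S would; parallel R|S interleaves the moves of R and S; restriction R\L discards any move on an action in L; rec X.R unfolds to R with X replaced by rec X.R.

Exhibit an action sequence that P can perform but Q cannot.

P's transition system — 3 states:
  m0 = rec X. b.c.(0 + 0) + (d.X + 0\{a,c,d})\{d} :: =b=> m1
  m1 = c.(0 + 0) :: =c=> m2
  m2 = 0 + 0 :: (no moves)
Q's transition system — 2 states:
  n0 = rec X. c.(0 + 0) + (d.X + 0\{a,c,d})\{d} :: =c=> n1
  n1 = 0 + 0 :: (no moves)
Trace ⟨b⟩ through P, begin at {m0}:
  [1] b ⇒ {m1}
  ✓ P
Trace ⟨b⟩ through Q, begin at {n0}:
  [1] b ⇒ no successor for Q

b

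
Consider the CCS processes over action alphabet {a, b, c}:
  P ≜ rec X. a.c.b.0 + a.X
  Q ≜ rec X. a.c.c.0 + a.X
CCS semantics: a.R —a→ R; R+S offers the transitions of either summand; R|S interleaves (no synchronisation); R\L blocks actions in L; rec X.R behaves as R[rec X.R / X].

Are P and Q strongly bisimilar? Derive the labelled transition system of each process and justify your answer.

LTS(P): 4 reachable states
  m0 = rec X. a.c.b.0 + a.X | ··a··> m0, ··a··> m1
  m1 = c.b.0 | ··c··> m2
  m2 = b.0 | ··b··> m3
  m3 = 0 | (no moves)
LTS(Q): 4 reachable states
  n0 = rec X. a.c.c.0 + a.X | ··a··> n0, ··a··> n1
  n1 = c.c.0 | ··c··> n2
  n2 = c.0 | ··c··> n3
  n3 = 0 | (no moves)
Coarsest stable partition (strong bisimilarity classes):
  B0 = {m0}
  B1 = {m1}
  B2 = {m2}
  B3 = {m3, n3}
  B4 = {n0}
  B5 = {n1}
  B6 = {n2}
m0 ∈ B0, n0 ∈ B4 → different blocks

not bisimilar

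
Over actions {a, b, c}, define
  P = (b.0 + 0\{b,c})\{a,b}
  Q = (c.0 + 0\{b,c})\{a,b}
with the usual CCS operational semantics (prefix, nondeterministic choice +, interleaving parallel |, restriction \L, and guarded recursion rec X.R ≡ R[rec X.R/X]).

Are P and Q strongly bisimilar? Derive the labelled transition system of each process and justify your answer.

not bisimilar

LTS(P): 1 reachable states
  s0 = (b.0 + 0\{b,c})\{a,b} → deadlocked
LTS(Q): 2 reachable states
  t0 = (c.0 + 0\{b,c})\{a,b} → —c→ t1
  t1 = 0\{a,b} → deadlocked
Coarsest stable partition (strong bisimilarity classes):
  B0 = {s0, t1}
  B1 = {t0}
s0 ∈ B0, t0 ∈ B1 → different blocks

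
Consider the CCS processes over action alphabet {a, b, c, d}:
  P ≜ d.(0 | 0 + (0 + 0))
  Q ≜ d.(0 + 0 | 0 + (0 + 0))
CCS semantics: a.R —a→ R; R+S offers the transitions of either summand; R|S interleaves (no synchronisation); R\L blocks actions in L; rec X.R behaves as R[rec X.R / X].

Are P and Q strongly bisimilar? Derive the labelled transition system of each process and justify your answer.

P ~ Q

LTS(P): 2 reachable states
  s0 = d.(0 | 0 + (0 + 0)) → —d→ s1
  s1 = 0 | 0 + (0 + 0) → deadlocked
LTS(Q): 2 reachable states
  t0 = d.(0 + 0 | 0 + (0 + 0)) → —d→ t1
  t1 = 0 + 0 | 0 + (0 + 0) → deadlocked
Coarsest stable partition (strong bisimilarity classes):
  B0 = {s0, t0}
  B1 = {s1, t1}
s0 ∈ B0, t0 ∈ B0 → same block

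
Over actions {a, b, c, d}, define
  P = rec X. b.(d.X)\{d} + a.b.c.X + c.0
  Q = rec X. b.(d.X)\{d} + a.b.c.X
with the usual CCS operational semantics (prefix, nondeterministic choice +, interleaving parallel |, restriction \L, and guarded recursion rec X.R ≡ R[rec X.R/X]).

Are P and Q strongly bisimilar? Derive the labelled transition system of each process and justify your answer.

Reachable graph of P (5 states):
  p0 = rec X. b.(d.X)\{d} + a.b.c.X + c.0 → ··a··> p1, ··b··> p2, ··c··> p3
  p1 = b.c.(rec X. b.(d.X)\{d} + a.b.c.X + c.0) → ··b··> p4
  p2 = (d.(rec X. b.(d.X)\{d} + a.b.c.X + c.0))\{d} → ∅
  p3 = 0 → ∅
  p4 = c.(rec X. b.(d.X)\{d} + a.b.c.X + c.0) → ··c··> p0
Reachable graph of Q (4 states):
  q0 = rec X. b.(d.X)\{d} + a.b.c.X → ··a··> q1, ··b··> q2
  q1 = b.c.(rec X. b.(d.X)\{d} + a.b.c.X) → ··b··> q3
  q2 = (d.(rec X. b.(d.X)\{d} + a.b.c.X))\{d} → ∅
  q3 = c.(rec X. b.(d.X)\{d} + a.b.c.X) → ··c··> q0
Coarsest stable partition (strong bisimilarity classes):
  B0 = {p0}
  B1 = {p2, p3, q2}
  B2 = {p1}
  B3 = {p4}
  B4 = {q0}
  B5 = {q1}
  B6 = {q3}
p0 ∈ B0, q0 ∈ B4 → different blocks

P ≁ Q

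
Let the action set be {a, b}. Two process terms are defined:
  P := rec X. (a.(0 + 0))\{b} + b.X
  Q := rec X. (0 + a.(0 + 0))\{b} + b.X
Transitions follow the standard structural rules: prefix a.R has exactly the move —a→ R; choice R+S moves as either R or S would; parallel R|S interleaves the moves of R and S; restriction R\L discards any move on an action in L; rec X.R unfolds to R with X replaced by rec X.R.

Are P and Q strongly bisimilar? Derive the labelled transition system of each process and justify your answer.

LTS(P): 2 reachable states
  m0 = rec X. (a.(0 + 0))\{b} + b.X → =a=> m1, =b=> m0
  m1 = (0 + 0)\{b} → deadlocked
LTS(Q): 2 reachable states
  n0 = rec X. (0 + a.(0 + 0))\{b} + b.X → =a=> n1, =b=> n0
  n1 = (0 + 0)\{b} → deadlocked
Partition-refinement fixed point:
  B0 = {m0, n0}
  B1 = {m1, n1}
m0 ∈ B0, n0 ∈ B0 → same block

P ~ Q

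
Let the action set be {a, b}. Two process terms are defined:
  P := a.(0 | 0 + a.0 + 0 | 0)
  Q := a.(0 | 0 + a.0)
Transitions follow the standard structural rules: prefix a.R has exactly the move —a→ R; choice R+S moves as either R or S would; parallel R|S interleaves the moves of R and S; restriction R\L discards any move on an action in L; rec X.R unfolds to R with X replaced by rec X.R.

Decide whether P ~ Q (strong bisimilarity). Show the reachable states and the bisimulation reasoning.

LTS(P): 3 reachable states
  m0 = a.(0 | 0 + a.0 + 0 | 0) ⊢ -a-> m1
  m1 = 0 | 0 + a.0 + 0 | 0 ⊢ -a-> m2
  m2 = 0 ⊢ stopped
LTS(Q): 3 reachable states
  n0 = a.(0 | 0 + a.0) ⊢ -a-> n1
  n1 = 0 | 0 + a.0 ⊢ -a-> n2
  n2 = 0 ⊢ stopped
Partition-refinement fixed point:
  B0 = {m0, n0}
  B1 = {m1, n1}
  B2 = {m2, n2}
m0 ∈ B0, n0 ∈ B0 → same block

P ~ Q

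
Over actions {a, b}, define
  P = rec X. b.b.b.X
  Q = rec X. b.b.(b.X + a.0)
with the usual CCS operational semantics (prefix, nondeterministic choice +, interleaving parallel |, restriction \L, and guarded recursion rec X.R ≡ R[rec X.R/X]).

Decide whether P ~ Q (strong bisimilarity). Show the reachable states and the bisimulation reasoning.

NO

LTS(P): 3 reachable states
  p0 = rec X. b.b.b.X has moves —b→ p1
  p1 = b.b.(rec X. b.b.b.X) has moves —b→ p2
  p2 = b.(rec X. b.b.b.X) has moves —b→ p0
LTS(Q): 4 reachable states
  q0 = rec X. b.b.(b.X + a.0) has moves —b→ q1
  q1 = b.(b.(rec X. b.b.(b.X + a.0)) + a.0) has moves —b→ q2
  q2 = b.(rec X. b.b.(b.X + a.0)) + a.0 has moves —a→ q3, —b→ q0
  q3 = 0 has moves ·
Bisimilarity quotient blocks:
  B0 = {p0, p1, p2}
  B1 = {q0}
  B2 = {q1}
  B3 = {q2}
  B4 = {q3}
p0 ∈ B0, q0 ∈ B1 → different blocks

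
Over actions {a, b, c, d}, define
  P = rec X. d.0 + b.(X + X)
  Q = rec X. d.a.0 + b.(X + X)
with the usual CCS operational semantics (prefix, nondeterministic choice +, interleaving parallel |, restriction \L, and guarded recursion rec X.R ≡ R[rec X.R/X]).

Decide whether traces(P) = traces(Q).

LTS(P): 3 reachable states
  s0 = rec X. d.0 + b.(X + X) :: --b--▸ s1, --d--▸ s2
  s1 = (rec X. d.0 + b.(X + X)) + (rec X. d.0 + b.(X + X)) :: --b--▸ s1, --d--▸ s2
  s2 = 0 :: deadlocked
LTS(Q): 4 reachable states
  t0 = rec X. d.a.0 + b.(X + X) :: --b--▸ t1, --d--▸ t2
  t1 = (rec X. d.a.0 + b.(X + X)) + (rec X. d.a.0 + b.(X + X)) :: --b--▸ t1, --d--▸ t2
  t2 = a.0 :: --a--▸ t3
  t3 = 0 :: deadlocked
Trace ⟨da⟩ through Q, begin at {t0}:
  [1] d ⇒ {t2}
  [2] a ⇒ {t3}
  Q completes σ.
Trace ⟨da⟩ through P, begin at {s0}:
  [1] d ⇒ {s2}
  [2] a ⇒ ∅ (P stuck)

NO — witness ⟨da⟩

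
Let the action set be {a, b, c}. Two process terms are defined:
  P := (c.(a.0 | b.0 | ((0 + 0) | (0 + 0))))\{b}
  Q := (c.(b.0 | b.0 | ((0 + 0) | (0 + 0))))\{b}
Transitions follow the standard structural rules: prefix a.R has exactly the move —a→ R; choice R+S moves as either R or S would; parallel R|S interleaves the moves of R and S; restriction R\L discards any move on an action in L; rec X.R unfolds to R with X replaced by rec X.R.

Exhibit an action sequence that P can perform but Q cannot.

Reachable graph of P (3 states):
  s0 = (c.(a.0 | b.0 | ((0 + 0) | (0 + 0))))\{b} → --c--▸ s1
  s1 = (a.0 | b.0 | ((0 + 0) | (0 + 0)))\{b} → --a--▸ s2
  s2 = (0 | b.0 | ((0 + 0) | (0 + 0)))\{b} → (no moves)
Reachable graph of Q (2 states):
  t0 = (c.(b.0 | b.0 | ((0 + 0) | (0 + 0))))\{b} → --c--▸ t1
  t1 = (b.0 | b.0 | ((0 + 0) | (0 + 0)))\{b} → (no moves)
Run σ = ⟨ca⟩ on P: start {s0}
  step 1 (c): {s1}
  step 2 (a): {s2}
  — P admits the full trace.
Run σ = ⟨ca⟩ on Q: start {t0}
  step 1 (c): {t1}
  step 2 (a): ∅ (Q stuck)

ca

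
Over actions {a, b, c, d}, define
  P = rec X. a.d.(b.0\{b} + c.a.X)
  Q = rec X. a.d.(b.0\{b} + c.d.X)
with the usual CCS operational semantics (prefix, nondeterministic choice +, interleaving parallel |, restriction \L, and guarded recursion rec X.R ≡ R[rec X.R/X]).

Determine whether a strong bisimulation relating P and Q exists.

NO

LTS(P): 5 reachable states
  s0 = rec X. a.d.(b.0\{b} + c.a.X) ⊢ --a--▸ s1
  s1 = d.(b.0\{b} + c.a.(rec X. a.d.(b.0\{b} + c.a.X))) ⊢ --d--▸ s2
  s2 = b.0\{b} + c.a.(rec X. a.d.(b.0\{b} + c.a.X)) ⊢ --b--▸ s3, --c--▸ s4
  s3 = 0\{b} ⊢ deadlocked
  s4 = a.(rec X. a.d.(b.0\{b} + c.a.X)) ⊢ --a--▸ s0
LTS(Q): 5 reachable states
  t0 = rec X. a.d.(b.0\{b} + c.d.X) ⊢ --a--▸ t1
  t1 = d.(b.0\{b} + c.d.(rec X. a.d.(b.0\{b} + c.d.X))) ⊢ --d--▸ t2
  t2 = b.0\{b} + c.d.(rec X. a.d.(b.0\{b} + c.d.X)) ⊢ --b--▸ t3, --c--▸ t4
  t3 = 0\{b} ⊢ deadlocked
  t4 = d.(rec X. a.d.(b.0\{b} + c.d.X)) ⊢ --d--▸ t0
Partition-refinement fixed point:
  B0 = {s0}
  B1 = {s1}
  B2 = {s2}
  B3 = {s3, t3}
  B4 = {s4}
  B5 = {t0}
  B6 = {t1}
  B7 = {t2}
  B8 = {t4}
s0 ∈ B0, t0 ∈ B5 → different blocks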